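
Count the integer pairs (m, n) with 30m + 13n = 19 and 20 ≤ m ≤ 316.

gcd(30, 13):
  30 = 2·13 + 4
  13 = 3·4 + 1
  4 = 4·1
so gcd(30, 13) = 1.
Back-substitute for Bézout coefficients:
  1 = 13 - 3·4
  ... = 30·(-3) + 13·(7)
Scale by 19: particular solution (-57, 133); reduce m mod 13: (8, -17).
General solution: m = 8 + 13t, n = -17 - 30t for integer t.
20 ≤ 8 + 13t ≤ 316 gives t ∈ [1, 23], which is 23 values.

23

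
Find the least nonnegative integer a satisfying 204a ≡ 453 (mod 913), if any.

gcd(913, 204) = 1  (913 = 4*204 + 97, 204 = 2*97 + 10, 97 = 9*10 + 7, 10 = 1*7 + 3, 7 = 2*3 + 1, 3 = 3*1).
1 divides 453, so solutions exist.
Back-substituting, 204*(-273) + 913*(61) = 1.
So 204*(-273) ≡ 1 (mod 913); multiply by 453: a ≡ -123669 (mod 913).
Smallest nonnegative: a = -123669 mod 913 = 499.

499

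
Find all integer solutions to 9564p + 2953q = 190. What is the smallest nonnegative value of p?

gcd(9564, 2953):
  9564 = 3×2953 + 705
  2953 = 4×705 + 133
  705 = 5×133 + 40
  133 = 3×40 + 13
  40 = 3×13 + 1
  13 = 13×1
so gcd(9564, 2953) = 1.
1 divides 190, so solutions exist.
Back-substitute for Bézout coefficients:
  1 = 40 - 3×13
  ... = 9564×(222) + 2953×(-719)
Scale by 190/1 = 190: (p₀, q₀) = (42180, -136610).
General solution: p = 42180 + 2953t, q = -136610 - 9564t for integer t.
p ≥ 0: smallest is 42180 mod 2953 = 838 (at t = -14), with q = -2714.

838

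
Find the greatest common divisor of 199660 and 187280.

gcd(199660, 187280) = 20  (199660 = 1×187280 + 12380, 187280 = 15×12380 + 1580, 12380 = 7×1580 + 1320, 1580 = 1×1320 + 260, 1320 = 5×260 + 20, 260 = 13×20).

20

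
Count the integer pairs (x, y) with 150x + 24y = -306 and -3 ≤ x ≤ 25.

gcd(150, 24) = 6  (150 = 6×24 + 6, 24 = 4×6).
Back-substituting, 150×(1) + 24×(-6) = 6.
Scale by -51: particular solution (-51, 306); reduce x mod 4: (1, -19).
General solution: x = 1 + 4t, y = -19 - 25t for integer t.
-3 ≤ 1 + 4t ≤ 25 gives t ∈ [-1, 6], which is 8 values.

8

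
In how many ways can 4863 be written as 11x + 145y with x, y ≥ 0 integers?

gcd(145, 11) = 1  (145 = 13×11 + 2, 11 = 5×2 + 1, 2 = 2×1).
Back-substituting, 11×(66) + 145×(-5) = 1.
Scale by 4863: one solution is (320958, -24315). Reduce x mod 145: (73, 28).
General: x = 73 + 145t, y = 28 - 11t.
x ≥ 0 ⇒ t ≥ 0; y ≥ 0 ⇒ t ≤ 2. So t ∈ [0, 2]: 3 solutions.

3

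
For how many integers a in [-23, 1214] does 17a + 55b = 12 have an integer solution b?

gcd(55, 17) = 1  (55 = 3×17 + 4, 17 = 4×4 + 1, 4 = 4×1).
Back-substituting, 17×(13) + 55×(-4) = 1.
Scale by 12: particular solution (156, -48); reduce a mod 55: (46, -14).
General solution: a = 46 + 55t, b = -14 - 17t for integer t.
-23 ≤ 46 + 55t ≤ 1214 gives t ∈ [-1, 21], which is 23 values.

23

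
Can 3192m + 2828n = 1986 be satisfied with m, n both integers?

gcd(3192, 2828) = 28.
28 does not divide 1986 (remainder 26), so no integer solutions.

no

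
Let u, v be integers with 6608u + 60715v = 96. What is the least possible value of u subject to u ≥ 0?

gcd(60715, 6608):
  60715 = 9×6608 + 1243
  6608 = 5×1243 + 393
  1243 = 3×393 + 64
  393 = 6×64 + 9
  64 = 7×9 + 1
  9 = 9×1
so gcd(60715, 6608) = 1.
1 divides 96, so solutions exist.
Back-substitute for Bézout coefficients:
  1 = 64 - 7×9
  ... = 6608×(-6643) + 60715×(723)
Scale by 96/1 = 96: (u₀, v₀) = (-637728, 69408).
General solution: u = -637728 + 60715t, v = 69408 - 6608t for integer t.
u ≥ 0: smallest is -637728 mod 60715 = 30137 (at t = 11), with v = -3280.

30137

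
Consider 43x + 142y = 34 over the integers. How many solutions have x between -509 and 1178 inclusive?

gcd(142, 43):
  142 = 3×43 + 13
  43 = 3×13 + 4
  13 = 3×4 + 1
  4 = 4×1
so gcd(142, 43) = 1.
Back-substitute for Bézout coefficients:
  1 = 13 - 3×4
  ... = 43×(-33) + 142×(10)
Scale by 34: particular solution (-1122, 340); reduce x mod 142: (14, -4).
General solution: x = 14 + 142t, y = -4 - 43t for integer t.
-509 ≤ 14 + 142t ≤ 1178 gives t ∈ [-3, 8], which is 12 values.

12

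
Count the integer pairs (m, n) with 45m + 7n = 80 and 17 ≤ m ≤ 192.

25

gcd(45, 7):
  45 = 6×7 + 3
  7 = 2×3 + 1
  3 = 3×1
so gcd(45, 7) = 1.
Back-substitute for Bézout coefficients:
  1 = 7 - 2×3
  ... = 45×(-2) + 7×(13)
Scale by 80: particular solution (-160, 1040); reduce m mod 7: (1, 5).
General solution: m = 1 + 7t, n = 5 - 45t for integer t.
17 ≤ 1 + 7t ≤ 192 gives t ∈ [3, 27], which is 25 values.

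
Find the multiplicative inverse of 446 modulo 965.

gcd(965, 446):
  965 = 2·446 + 73
  446 = 6·73 + 8
  73 = 9·8 + 1
  8 = 8·1
so gcd(965, 446) = 1.
Back-substitute for Bézout coefficients:
  1 = 73 - 9·8
  ... = 446·(-119) + 965·(55)
So 446·-119 ≡ 1 (mod 965), and -119 mod 965 = 846.

846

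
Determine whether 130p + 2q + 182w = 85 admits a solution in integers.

gcd(130, 2) = 2  (130 = 65·2).
gcd(2, 182) = 2.
2 does not divide 85 (remainder 1), so no integer solutions.

no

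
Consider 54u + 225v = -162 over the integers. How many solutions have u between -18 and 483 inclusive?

20

gcd(225, 54):
  225 = 4·54 + 9
  54 = 6·9
so gcd(225, 54) = 9.
Back-substitute for Bézout coefficients:
  9 = 225 - 4·54
  ... = 54·(-4) + 225·(1)
Scale by -18: particular solution (72, -18); reduce u mod 25: (22, -6).
General solution: u = 22 + 25t, v = -6 - 6t for integer t.
-18 ≤ 22 + 25t ≤ 483 gives t ∈ [-1, 18], which is 20 values.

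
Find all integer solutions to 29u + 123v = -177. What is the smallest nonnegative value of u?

gcd(123, 29):
  123 = 4×29 + 7
  29 = 4×7 + 1
  7 = 7×1
so gcd(123, 29) = 1.
1 divides -177, so solutions exist.
Back-substitute for Bézout coefficients:
  1 = 29 - 4×7
  ... = 29×(17) + 123×(-4)
Scale by -177/1 = -177: (u₀, v₀) = (-3009, 708).
General solution: u = -3009 + 123t, v = 708 - 29t for integer t.
u ≥ 0: smallest is -3009 mod 123 = 66 (at t = 25), with v = -17.

66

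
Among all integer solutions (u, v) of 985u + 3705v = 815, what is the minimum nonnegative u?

140

gcd(3705, 985) = 5  (3705 = 3·985 + 750, 985 = 1·750 + 235, 750 = 3·235 + 45, 235 = 5·45 + 10, 45 = 4·10 + 5, 10 = 2·5).
5 divides 815, so solutions exist.
Back-substituting, 985·(-331) + 3705·(88) = 5.
Scale by 815/5 = 163: (u₀, v₀) = (-53953, 14344).
General solution: u = -53953 + 741t, v = 14344 - 197t for integer t.
u ≥ 0: smallest is -53953 mod 741 = 140 (at t = 73), with v = -37.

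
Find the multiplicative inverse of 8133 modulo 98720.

gcd(98720, 8133) = 1  (98720 = 12·8133 + 1124, 8133 = 7·1124 + 265, 1124 = 4·265 + 64, 265 = 4·64 + 9, 64 = 7·9 + 1, 9 = 9·1).
Back-substituting, 8133·(-10803) + 98720·(890) = 1.
So 8133·-10803 ≡ 1 (mod 98720), and -10803 mod 98720 = 87917.

87917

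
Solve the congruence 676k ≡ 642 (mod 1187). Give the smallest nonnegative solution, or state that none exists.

gcd(1187, 676):
  1187 = 1×676 + 511
  676 = 1×511 + 165
  511 = 3×165 + 16
  165 = 10×16 + 5
  16 = 3×5 + 1
  5 = 5×1
so gcd(1187, 676) = 1.
1 divides 642, so solutions exist.
Back-substitute for Bézout coefficients:
  1 = 16 - 3×5
  ... = 676×(-223) + 1187×(127)
So 676×(-223) ≡ 1 (mod 1187); multiply by 642: k ≡ -143166 (mod 1187).
Smallest nonnegative: k = -143166 mod 1187 = 461.

461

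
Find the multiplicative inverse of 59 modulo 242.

201

gcd(242, 59) = 1  (242 = 4*59 + 6, 59 = 9*6 + 5, 6 = 1*5 + 1, 5 = 5*1).
Back-substituting, 59*(-41) + 242*(10) = 1.
So 59*-41 ≡ 1 (mod 242), and -41 mod 242 = 201.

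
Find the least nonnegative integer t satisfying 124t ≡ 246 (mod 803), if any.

533

gcd(803, 124):
  803 = 6*124 + 59
  124 = 2*59 + 6
  59 = 9*6 + 5
  6 = 1*5 + 1
  5 = 5*1
so gcd(803, 124) = 1.
1 divides 246, so solutions exist.
Back-substitute for Bézout coefficients:
  1 = 6 - 1*5
  ... = 124*(136) + 803*(-21)
So 124*(136) ≡ 1 (mod 803); multiply by 246: t ≡ 33456 (mod 803).
Smallest nonnegative: t = 33456 mod 803 = 533.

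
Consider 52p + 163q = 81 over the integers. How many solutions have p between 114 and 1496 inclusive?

gcd(163, 52) = 1  (163 = 3*52 + 7, 52 = 7*7 + 3, 7 = 2*3 + 1, 3 = 3*1).
Back-substituting, 52*(-47) + 163*(15) = 1.
Scale by 81: particular solution (-3807, 1215); reduce p mod 163: (105, -33).
General solution: p = 105 + 163t, q = -33 - 52t for integer t.
114 ≤ 105 + 163t ≤ 1496 gives t ∈ [1, 8], which is 8 values.

8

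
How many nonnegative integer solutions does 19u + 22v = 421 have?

1

gcd(22, 19) = 1.
By Bézout, 19*(7) + 22*(-6) = 1.
One solution: (21, 1).
General: u = 21 + 22t, v = 1 - 19t.
u ≥ 0 ⇒ t ≥ 0; v ≥ 0 ⇒ t ≤ 0. So t ∈ [0, 0]: 1 solution.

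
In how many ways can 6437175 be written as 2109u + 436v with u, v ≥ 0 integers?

7

gcd(2109, 436):
  2109 = 4·436 + 365
  436 = 1·365 + 71
  365 = 5·71 + 10
  71 = 7·10 + 1
  10 = 10·1
so gcd(2109, 436) = 1.
Back-substitute for Bézout coefficients:
  1 = 71 - 7·10
  ... = 2109·(-43) + 436·(208)
Scale by 6437175: one solution is (-276798525, 1338932400). Reduce u mod 436: (435, 12660).
General: u = 435 + 436t, v = 12660 - 2109t.
u ≥ 0 ⇒ t ≥ 0; v ≥ 0 ⇒ t ≤ 6. So t ∈ [0, 6]: 7 solutions.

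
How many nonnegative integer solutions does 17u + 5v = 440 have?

6

gcd(17, 5):
  17 = 3×5 + 2
  5 = 2×2 + 1
  2 = 2×1
so gcd(17, 5) = 1.
Back-substitute for Bézout coefficients:
  1 = 5 - 2×2
  ... = 17×(-2) + 5×(7)
Scale by 440: one solution is (-880, 3080). Reduce u mod 5: (0, 88).
General: u = 0 + 5t, v = 88 - 17t.
u ≥ 0 ⇒ t ≥ 0; v ≥ 0 ⇒ t ≤ 5. So t ∈ [0, 5]: 6 solutions.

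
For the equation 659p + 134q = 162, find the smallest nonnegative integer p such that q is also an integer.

gcd(659, 134):
  659 = 4×134 + 123
  134 = 1×123 + 11
  123 = 11×11 + 2
  11 = 5×2 + 1
  2 = 2×1
so gcd(659, 134) = 1.
1 divides 162, so solutions exist.
Back-substitute for Bézout coefficients:
  1 = 11 - 5×2
  ... = 659×(-61) + 134×(300)
Scale by 162/1 = 162: (p₀, q₀) = (-9882, 48600).
General solution: p = -9882 + 134t, q = 48600 - 659t for integer t.
p ≥ 0: smallest is -9882 mod 134 = 34 (at t = 74), with q = -166.

34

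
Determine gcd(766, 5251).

1

gcd(5251, 766) = 1  (5251 = 6*766 + 655, 766 = 1*655 + 111, 655 = 5*111 + 100, 111 = 1*100 + 11, 100 = 9*11 + 1, 11 = 11*1).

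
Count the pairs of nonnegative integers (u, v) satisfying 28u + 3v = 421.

gcd(28, 3) = 1.
By Bézout, 28×(1) + 3×(-9) = 1.
One solution: (1, 131).
General: u = 1 + 3t, v = 131 - 28t.
u ≥ 0 ⇒ t ≥ 0; v ≥ 0 ⇒ t ≤ 4. So t ∈ [0, 4]: 5 solutions.

5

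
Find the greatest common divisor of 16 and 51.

1

gcd(51, 16):
  51 = 3*16 + 3
  16 = 5*3 + 1
  3 = 3*1
so gcd(51, 16) = 1.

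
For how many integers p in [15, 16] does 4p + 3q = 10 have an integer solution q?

1

gcd(4, 3) = 1.
By Bézout, 4×(1) + 3×(-1) = 1.
Particular solution: (1, 2).
General solution: p = 1 + 3t, q = 2 - 4t for integer t.
15 ≤ 1 + 3t ≤ 16 gives t ∈ [5, 5], which is 1 value.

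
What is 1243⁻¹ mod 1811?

1591

gcd(1811, 1243) = 1  (1811 = 1·1243 + 568, 1243 = 2·568 + 107, 568 = 5·107 + 33, 107 = 3·33 + 8, 33 = 4·8 + 1, 8 = 8·1).
Back-substituting, 1243·(-220) + 1811·(151) = 1.
So 1243·-220 ≡ 1 (mod 1811), and -220 mod 1811 = 1591.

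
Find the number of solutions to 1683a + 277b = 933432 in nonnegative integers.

2

gcd(1683, 277) = 1.
By Bézout, 1683×(66) + 277×(-401) = 1.
One solution: (50, 3066).
General: a = 50 + 277t, b = 3066 - 1683t.
a ≥ 0 ⇒ t ≥ 0; b ≥ 0 ⇒ t ≤ 1. So t ∈ [0, 1]: 2 solutions.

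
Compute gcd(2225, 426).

gcd(2225, 426):
  2225 = 5*426 + 95
  426 = 4*95 + 46
  95 = 2*46 + 3
  46 = 15*3 + 1
  3 = 3*1
so gcd(2225, 426) = 1.

1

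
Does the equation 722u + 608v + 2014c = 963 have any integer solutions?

gcd(722, 608) = 38  (722 = 1×608 + 114, 608 = 5×114 + 38, 114 = 3×38).
gcd(38, 2014) = 38.
38 does not divide 963 (remainder 13), so no integer solutions.

no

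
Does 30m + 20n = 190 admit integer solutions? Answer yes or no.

yes

gcd(30, 20) = 10  (30 = 1·20 + 10, 20 = 2·10).
10 divides 190, so integer solutions exist.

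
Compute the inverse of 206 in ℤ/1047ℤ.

554

gcd(1047, 206) = 1.
By Bézout, 206*(-493) + 1047*(97) = 1.
So 206*-493 ≡ 1 (mod 1047), and -493 mod 1047 = 554.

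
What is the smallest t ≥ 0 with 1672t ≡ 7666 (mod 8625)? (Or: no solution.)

8578

gcd(8625, 1672) = 1.
1 divides 7666, so solutions exist.
By Bézout, 1672×(-1367) + 8625×(265) = 1.
So 1672×(-1367) ≡ 1 (mod 8625); multiply by 7666: t ≡ -10479422 (mod 8625).
Smallest nonnegative: t = -10479422 mod 8625 = 8578.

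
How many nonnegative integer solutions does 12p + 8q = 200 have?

9

gcd(12, 8) = 4.
By Bézout, 12*(1) + 8*(-1) = 4.
One solution: (0, 25).
General: p = 0 + 2t, q = 25 - 3t.
p ≥ 0 ⇒ t ≥ 0; q ≥ 0 ⇒ t ≤ 8. So t ∈ [0, 8]: 9 solutions.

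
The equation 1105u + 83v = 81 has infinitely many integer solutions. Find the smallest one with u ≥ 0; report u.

gcd(1105, 83) = 1  (1105 = 13*83 + 26, 83 = 3*26 + 5, 26 = 5*5 + 1, 5 = 5*1).
1 divides 81, so solutions exist.
Back-substituting, 1105*(16) + 83*(-213) = 1.
Scale by 81/1 = 81: (u₀, v₀) = (1296, -17253).
General solution: u = 1296 + 83t, v = -17253 - 1105t for integer t.
u ≥ 0: smallest is 1296 mod 83 = 51 (at t = -15), with v = -678.

51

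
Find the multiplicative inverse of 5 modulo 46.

37

gcd(46, 5) = 1.
By Bézout, 5·(-9) + 46·(1) = 1.
So 5·-9 ≡ 1 (mod 46), and -9 mod 46 = 37.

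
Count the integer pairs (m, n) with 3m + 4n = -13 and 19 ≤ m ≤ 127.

gcd(4, 3):
  4 = 1×3 + 1
  3 = 3×1
so gcd(4, 3) = 1.
Back-substitute for Bézout coefficients:
  1 = 4 - 1×3
  ... = 3×(-1) + 4×(1)
Scale by -13: particular solution (13, -13); reduce m mod 4: (1, -4).
General solution: m = 1 + 4t, n = -4 - 3t for integer t.
19 ≤ 1 + 4t ≤ 127 gives t ∈ [5, 31], which is 27 values.

27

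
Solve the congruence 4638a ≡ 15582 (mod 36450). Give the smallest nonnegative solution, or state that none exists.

gcd(36450, 4638) = 6.
6 divides 15582, so solutions exist.
By Bézout, 4638×(-613) + 36450×(78) = 6.
So 4638×(-613) ≡ 6 (mod 36450); multiply by 2597: a ≡ -1591961 (mod 6075).
Smallest nonnegative: a = -1591961 mod 6075 = 5764.

5764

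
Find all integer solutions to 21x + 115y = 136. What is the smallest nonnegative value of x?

gcd(115, 21) = 1  (115 = 5·21 + 10, 21 = 2·10 + 1, 10 = 10·1).
1 divides 136, so solutions exist.
Back-substituting, 21·(11) + 115·(-2) = 1.
Scale by 136/1 = 136: (x₀, y₀) = (1496, -272).
General solution: x = 1496 + 115t, y = -272 - 21t for integer t.
x ≥ 0: smallest is 1496 mod 115 = 1 (at t = -13), with y = 1.

1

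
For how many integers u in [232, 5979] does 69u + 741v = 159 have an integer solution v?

23

gcd(741, 69) = 3  (741 = 10*69 + 51, 69 = 1*51 + 18, 51 = 2*18 + 15, 18 = 1*15 + 3, 15 = 5*3).
Back-substituting, 69*(43) + 741*(-4) = 3.
Scale by 53: particular solution (2279, -212); reduce u mod 247: (56, -5).
General solution: u = 56 + 247t, v = -5 - 23t for integer t.
232 ≤ 56 + 247t ≤ 5979 gives t ∈ [1, 23], which is 23 values.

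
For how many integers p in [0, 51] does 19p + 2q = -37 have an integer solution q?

gcd(19, 2):
  19 = 9*2 + 1
  2 = 2*1
so gcd(19, 2) = 1.
Back-substitute for Bézout coefficients:
  1 = 19 - 9*2
  ... = 19*(1) + 2*(-9)
Scale by -37: particular solution (-37, 333); reduce p mod 2: (1, -28).
General solution: p = 1 + 2t, q = -28 - 19t for integer t.
0 ≤ 1 + 2t ≤ 51 gives t ∈ [0, 25], which is 26 values.

26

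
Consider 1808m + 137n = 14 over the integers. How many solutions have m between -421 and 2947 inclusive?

24

gcd(1808, 137) = 1.
By Bézout, 1808×(66) + 137×(-871) = 1.
Particular solution: (102, -1346).
General solution: m = 102 + 137t, n = -1346 - 1808t for integer t.
-421 ≤ 102 + 137t ≤ 2947 gives t ∈ [-3, 20], which is 24 values.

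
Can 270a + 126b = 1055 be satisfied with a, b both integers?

gcd(270, 126) = 18  (270 = 2*126 + 18, 126 = 7*18).
18 does not divide 1055 (remainder 11), so no integer solutions.

no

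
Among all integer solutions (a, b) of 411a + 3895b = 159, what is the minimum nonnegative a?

gcd(3895, 411):
  3895 = 9×411 + 196
  411 = 2×196 + 19
  196 = 10×19 + 6
  19 = 3×6 + 1
  6 = 6×1
so gcd(3895, 411) = 1.
1 divides 159, so solutions exist.
Back-substitute for Bézout coefficients:
  1 = 19 - 3×6
  ... = 411×(616) + 3895×(-65)
Scale by 159/1 = 159: (a₀, b₀) = (97944, -10335).
General solution: a = 97944 + 3895t, b = -10335 - 411t for integer t.
a ≥ 0: smallest is 97944 mod 3895 = 569 (at t = -25), with b = -60.

569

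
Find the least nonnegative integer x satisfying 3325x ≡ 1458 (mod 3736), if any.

gcd(3736, 3325) = 1  (3736 = 1*3325 + 411, 3325 = 8*411 + 37, 411 = 11*37 + 4, 37 = 9*4 + 1, 4 = 4*1).
1 divides 1458, so solutions exist.
Back-substituting, 3325*(909) + 3736*(-809) = 1.
So 3325*(909) ≡ 1 (mod 3736); multiply by 1458: x ≡ 1325322 (mod 3736).
Smallest nonnegative: x = 1325322 mod 3736 = 2778.

2778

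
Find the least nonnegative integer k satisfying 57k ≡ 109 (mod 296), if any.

gcd(296, 57) = 1.
1 divides 109, so solutions exist.
By Bézout, 57×(-135) + 296×(26) = 1.
So 57×(-135) ≡ 1 (mod 296); multiply by 109: k ≡ -14715 (mod 296).
Smallest nonnegative: k = -14715 mod 296 = 85.

85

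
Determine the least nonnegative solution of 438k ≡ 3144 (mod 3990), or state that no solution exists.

408

gcd(3990, 438):
  3990 = 9×438 + 48
  438 = 9×48 + 6
  48 = 8×6
so gcd(3990, 438) = 6.
6 divides 3144, so solutions exist.
Back-substitute for Bézout coefficients:
  6 = 438 - 9×48
  ... = 438×(82) + 3990×(-9)
So 438×(82) ≡ 6 (mod 3990); multiply by 524: k ≡ 42968 (mod 665).
Smallest nonnegative: k = 42968 mod 665 = 408.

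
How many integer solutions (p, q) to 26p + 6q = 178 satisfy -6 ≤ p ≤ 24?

gcd(26, 6):
  26 = 4×6 + 2
  6 = 3×2
so gcd(26, 6) = 2.
Back-substitute for Bézout coefficients:
  2 = 26 - 4×6
  ... = 26×(1) + 6×(-4)
Scale by 89: particular solution (89, -356); reduce p mod 3: (2, 21).
General solution: p = 2 + 3t, q = 21 - 13t for integer t.
-6 ≤ 2 + 3t ≤ 24 gives t ∈ [-2, 7], which is 10 values.

10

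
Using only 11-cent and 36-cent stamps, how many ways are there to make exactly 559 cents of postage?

Need nonnegative integers with 11j + 36k = 559.
gcd(11, 36) = 1, and 11·(-13) + 36·(4) = 1.
So (j₀, k₀) = (-7267, 2236); general j = -7267 + 36t, k = 2236 - 11t.
j ≥ 0 ⇒ t ≥ 202; k ≥ 0 ⇒ t ≤ 203. That's 2 values of t.

2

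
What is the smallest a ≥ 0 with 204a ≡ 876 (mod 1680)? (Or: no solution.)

gcd(1680, 204):
  1680 = 8*204 + 48
  204 = 4*48 + 12
  48 = 4*12
so gcd(1680, 204) = 12.
12 divides 876, so solutions exist.
Back-substitute for Bézout coefficients:
  12 = 204 - 4*48
  ... = 204*(33) + 1680*(-4)
So 204*(33) ≡ 12 (mod 1680); multiply by 73: a ≡ 2409 (mod 140).
Smallest nonnegative: a = 2409 mod 140 = 29.

29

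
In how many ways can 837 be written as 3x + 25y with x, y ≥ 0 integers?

12

gcd(25, 3) = 1  (25 = 8*3 + 1, 3 = 3*1).
Back-substituting, 3*(-8) + 25*(1) = 1.
Scale by 837: one solution is (-6696, 837). Reduce x mod 25: (4, 33).
General: x = 4 + 25t, y = 33 - 3t.
x ≥ 0 ⇒ t ≥ 0; y ≥ 0 ⇒ t ≤ 11. So t ∈ [0, 11]: 12 solutions.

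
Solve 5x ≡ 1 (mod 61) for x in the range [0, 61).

gcd(61, 5):
  61 = 12·5 + 1
  5 = 5·1
so gcd(61, 5) = 1.
Back-substitute for Bézout coefficients:
  1 = 61 - 12·5
  ... = 5·(-12) + 61·(1)
So 5·-12 ≡ 1 (mod 61), and -12 mod 61 = 49.

49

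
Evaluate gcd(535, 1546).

gcd(1546, 535):
  1546 = 2*535 + 476
  535 = 1*476 + 59
  476 = 8*59 + 4
  59 = 14*4 + 3
  4 = 1*3 + 1
  3 = 3*1
so gcd(1546, 535) = 1.

1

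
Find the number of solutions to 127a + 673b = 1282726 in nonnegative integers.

gcd(673, 127):
  673 = 5×127 + 38
  127 = 3×38 + 13
  38 = 2×13 + 12
  13 = 1×12 + 1
  12 = 12×1
so gcd(673, 127) = 1.
Back-substitute for Bézout coefficients:
  1 = 13 - 1×12
  ... = 127×(53) + 673×(-10)
Scale by 1282726: one solution is (67984478, -12827260). Reduce a mod 673: (37, 1899).
General: a = 37 + 673t, b = 1899 - 127t.
a ≥ 0 ⇒ t ≥ 0; b ≥ 0 ⇒ t ≤ 14. So t ∈ [0, 14]: 15 solutions.

15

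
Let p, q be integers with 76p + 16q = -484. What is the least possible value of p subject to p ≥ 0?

1

gcd(76, 16) = 4.
4 divides -484, so solutions exist.
By Bézout, 76×(-1) + 16×(5) = 4.
Scale by -484/4 = -121: (p₀, q₀) = (121, -605).
General solution: p = 121 + 4t, q = -605 - 19t for integer t.
p ≥ 0: smallest is 121 mod 4 = 1 (at t = -30), with q = -35.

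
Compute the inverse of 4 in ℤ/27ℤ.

gcd(27, 4):
  27 = 6·4 + 3
  4 = 1·3 + 1
  3 = 3·1
so gcd(27, 4) = 1.
Back-substitute for Bézout coefficients:
  1 = 4 - 1·3
  ... = 4·(7) + 27·(-1)
So 4·7 ≡ 1 (mod 27), and 7 mod 27 = 7.

7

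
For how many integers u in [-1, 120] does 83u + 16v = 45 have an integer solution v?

gcd(83, 16) = 1  (83 = 5*16 + 3, 16 = 5*3 + 1, 3 = 3*1).
Back-substituting, 83*(-5) + 16*(26) = 1.
Scale by 45: particular solution (-225, 1170); reduce u mod 16: (15, -75).
General solution: u = 15 + 16t, v = -75 - 83t for integer t.
-1 ≤ 15 + 16t ≤ 120 gives t ∈ [-1, 6], which is 8 values.

8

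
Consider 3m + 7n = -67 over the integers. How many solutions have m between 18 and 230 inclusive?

30

gcd(7, 3) = 1.
By Bézout, 3×(-2) + 7×(1) = 1.
Particular solution: (1, -10).
General solution: m = 1 + 7t, n = -10 - 3t for integer t.
18 ≤ 1 + 7t ≤ 230 gives t ∈ [3, 32], which is 30 values.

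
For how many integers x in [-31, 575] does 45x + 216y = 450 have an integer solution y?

25

gcd(216, 45) = 9.
By Bézout, 45×(5) + 216×(-1) = 9.
Particular solution: (10, 0).
General solution: x = 10 + 24t, y = 0 - 5t for integer t.
-31 ≤ 10 + 24t ≤ 575 gives t ∈ [-1, 23], which is 25 values.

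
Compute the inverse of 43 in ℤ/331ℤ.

77

gcd(331, 43) = 1  (331 = 7·43 + 30, 43 = 1·30 + 13, 30 = 2·13 + 4, 13 = 3·4 + 1, 4 = 4·1).
Back-substituting, 43·(77) + 331·(-10) = 1.
So 43·77 ≡ 1 (mod 331), and 77 mod 331 = 77.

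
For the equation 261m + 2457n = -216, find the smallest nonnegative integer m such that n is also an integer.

18

gcd(2457, 261):
  2457 = 9*261 + 108
  261 = 2*108 + 45
  108 = 2*45 + 18
  45 = 2*18 + 9
  18 = 2*9
so gcd(2457, 261) = 9.
9 divides -216, so solutions exist.
Back-substitute for Bézout coefficients:
  9 = 45 - 2*18
  ... = 261*(113) + 2457*(-12)
Scale by -216/9 = -24: (m₀, n₀) = (-2712, 288).
General solution: m = -2712 + 273t, n = 288 - 29t for integer t.
m ≥ 0: smallest is -2712 mod 273 = 18 (at t = 10), with n = -2.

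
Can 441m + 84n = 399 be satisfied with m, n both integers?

gcd(441, 84):
  441 = 5·84 + 21
  84 = 4·21
so gcd(441, 84) = 21.
21 divides 399, so integer solutions exist.

yes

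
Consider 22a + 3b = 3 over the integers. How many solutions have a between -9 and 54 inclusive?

22

gcd(22, 3):
  22 = 7×3 + 1
  3 = 3×1
so gcd(22, 3) = 1.
Back-substitute for Bézout coefficients:
  1 = 22 - 7×3
  ... = 22×(1) + 3×(-7)
Scale by 3: particular solution (3, -21); reduce a mod 3: (0, 1).
General solution: a = 0 + 3t, b = 1 - 22t for integer t.
-9 ≤ 0 + 3t ≤ 54 gives t ∈ [-3, 18], which is 22 values.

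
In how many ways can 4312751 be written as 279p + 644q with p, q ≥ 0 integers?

gcd(644, 279) = 1.
By Bézout, 279*(307) + 644*(-133) = 1.
One solution: (145, 6634).
General: p = 145 + 644t, q = 6634 - 279t.
p ≥ 0 ⇒ t ≥ 0; q ≥ 0 ⇒ t ≤ 23. So t ∈ [0, 23]: 24 solutions.

24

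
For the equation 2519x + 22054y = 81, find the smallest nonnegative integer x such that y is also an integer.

gcd(22054, 2519) = 1  (22054 = 8×2519 + 1902, 2519 = 1×1902 + 617, 1902 = 3×617 + 51, 617 = 12×51 + 5, 51 = 10×5 + 1, 5 = 5×1).
1 divides 81, so solutions exist.
Back-substituting, 2519×(-4325) + 22054×(494) = 1.
Scale by 81/1 = 81: (x₀, y₀) = (-350325, 40014).
General solution: x = -350325 + 22054t, y = 40014 - 2519t for integer t.
x ≥ 0: smallest is -350325 mod 22054 = 2539 (at t = 16), with y = -290.

2539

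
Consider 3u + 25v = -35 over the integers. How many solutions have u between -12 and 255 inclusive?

11

gcd(25, 3) = 1.
By Bézout, 3*(-8) + 25*(1) = 1.
Particular solution: (5, -2).
General solution: u = 5 + 25t, v = -2 - 3t for integer t.
-12 ≤ 5 + 25t ≤ 255 gives t ∈ [0, 10], which is 11 values.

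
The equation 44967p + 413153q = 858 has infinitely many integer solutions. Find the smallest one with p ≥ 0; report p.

gcd(413153, 44967) = 13  (413153 = 9×44967 + 8450, 44967 = 5×8450 + 2717, 8450 = 3×2717 + 299, 2717 = 9×299 + 26, 299 = 11×26 + 13, 26 = 2×13).
13 divides 858, so solutions exist.
Back-substituting, 44967×(-15206) + 413153×(1655) = 13.
Scale by 858/13 = 66: (p₀, q₀) = (-1003596, 109230).
General solution: p = -1003596 + 31781t, q = 109230 - 3459t for integer t.
p ≥ 0: smallest is -1003596 mod 31781 = 13396 (at t = 32), with q = -1458.

13396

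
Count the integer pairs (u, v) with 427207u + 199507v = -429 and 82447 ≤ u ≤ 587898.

28

gcd(427207, 199507) = 11  (427207 = 2·199507 + 28193, 199507 = 7·28193 + 2156, 28193 = 13·2156 + 165, 2156 = 13·165 + 11, 165 = 15·11).
Back-substituting, 427207·(-1203) + 199507·(2576) = 11.
Scale by -39: particular solution (46917, -100464); reduce u mod 18137: (10643, -22790).
General solution: u = 10643 + 18137t, v = -22790 - 38837t for integer t.
82447 ≤ 10643 + 18137t ≤ 587898 gives t ∈ [4, 31], which is 28 values.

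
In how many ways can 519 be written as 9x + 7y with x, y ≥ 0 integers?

gcd(9, 7):
  9 = 1*7 + 2
  7 = 3*2 + 1
  2 = 2*1
so gcd(9, 7) = 1.
Back-substitute for Bézout coefficients:
  1 = 7 - 3*2
  ... = 9*(-3) + 7*(4)
Scale by 519: one solution is (-1557, 2076). Reduce x mod 7: (4, 69).
General: x = 4 + 7t, y = 69 - 9t.
x ≥ 0 ⇒ t ≥ 0; y ≥ 0 ⇒ t ≤ 7. So t ∈ [0, 7]: 8 solutions.

8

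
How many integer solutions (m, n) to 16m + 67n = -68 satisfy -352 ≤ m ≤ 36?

5

gcd(67, 16) = 1  (67 = 4×16 + 3, 16 = 5×3 + 1, 3 = 3×1).
Back-substituting, 16×(21) + 67×(-5) = 1.
Scale by -68: particular solution (-1428, 340); reduce m mod 67: (46, -12).
General solution: m = 46 + 67t, n = -12 - 16t for integer t.
-352 ≤ 46 + 67t ≤ 36 gives t ∈ [-5, -1], which is 5 values.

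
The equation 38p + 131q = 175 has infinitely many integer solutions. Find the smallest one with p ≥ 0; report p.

gcd(131, 38):
  131 = 3×38 + 17
  38 = 2×17 + 4
  17 = 4×4 + 1
  4 = 4×1
so gcd(131, 38) = 1.
1 divides 175, so solutions exist.
Back-substitute for Bézout coefficients:
  1 = 17 - 4×4
  ... = 38×(-31) + 131×(9)
Scale by 175/1 = 175: (p₀, q₀) = (-5425, 1575).
General solution: p = -5425 + 131t, q = 1575 - 38t for integer t.
p ≥ 0: smallest is -5425 mod 131 = 77 (at t = 42), with q = -21.

77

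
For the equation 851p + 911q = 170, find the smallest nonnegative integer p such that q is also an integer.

149

gcd(911, 851) = 1  (911 = 1×851 + 60, 851 = 14×60 + 11, 60 = 5×11 + 5, 11 = 2×5 + 1, 5 = 5×1).
1 divides 170, so solutions exist.
Back-substituting, 851×(167) + 911×(-156) = 1.
Scale by 170/1 = 170: (p₀, q₀) = (28390, -26520).
General solution: p = 28390 + 911t, q = -26520 - 851t for integer t.
p ≥ 0: smallest is 28390 mod 911 = 149 (at t = -31), with q = -139.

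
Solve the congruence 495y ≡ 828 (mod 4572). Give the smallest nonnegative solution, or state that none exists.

288

gcd(4572, 495) = 9  (4572 = 9×495 + 117, 495 = 4×117 + 27, 117 = 4×27 + 9, 27 = 3×9).
9 divides 828, so solutions exist.
Back-substituting, 495×(-157) + 4572×(17) = 9.
So 495×(-157) ≡ 9 (mod 4572); multiply by 92: y ≡ -14444 (mod 508).
Smallest nonnegative: y = -14444 mod 508 = 288.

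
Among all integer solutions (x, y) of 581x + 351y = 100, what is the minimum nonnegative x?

92

gcd(581, 351) = 1.
1 divides 100, so solutions exist.
By Bézout, 581*(29) + 351*(-48) = 1.
Scale by 100/1 = 100: (x₀, y₀) = (2900, -4800).
General solution: x = 2900 + 351t, y = -4800 - 581t for integer t.
x ≥ 0: smallest is 2900 mod 351 = 92 (at t = -8), with y = -152.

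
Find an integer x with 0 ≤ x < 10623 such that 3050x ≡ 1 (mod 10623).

gcd(10623, 3050):
  10623 = 3·3050 + 1473
  3050 = 2·1473 + 104
  1473 = 14·104 + 17
  104 = 6·17 + 2
  17 = 8·2 + 1
  2 = 2·1
so gcd(10623, 3050) = 1.
Back-substitute for Bézout coefficients:
  1 = 17 - 8·2
  ... = 3050·(-5005) + 10623·(1437)
So 3050·-5005 ≡ 1 (mod 10623), and -5005 mod 10623 = 5618.

5618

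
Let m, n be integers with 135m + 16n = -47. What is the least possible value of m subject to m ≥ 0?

7

gcd(135, 16) = 1.
1 divides -47, so solutions exist.
By Bézout, 135×(7) + 16×(-59) = 1.
Scale by -47/1 = -47: (m₀, n₀) = (-329, 2773).
General solution: m = -329 + 16t, n = 2773 - 135t for integer t.
m ≥ 0: smallest is -329 mod 16 = 7 (at t = 21), with n = -62.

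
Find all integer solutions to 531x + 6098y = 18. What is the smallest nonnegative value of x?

gcd(6098, 531) = 1  (6098 = 11*531 + 257, 531 = 2*257 + 17, 257 = 15*17 + 2, 17 = 8*2 + 1, 2 = 2*1).
1 divides 18, so solutions exist.
Back-substituting, 531*(2871) + 6098*(-250) = 1.
Scale by 18/1 = 18: (x₀, y₀) = (51678, -4500).
General solution: x = 51678 + 6098t, y = -4500 - 531t for integer t.
x ≥ 0: smallest is 51678 mod 6098 = 2894 (at t = -8), with y = -252.

2894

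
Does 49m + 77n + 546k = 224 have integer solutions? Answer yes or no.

yes

gcd(77, 49):
  77 = 1×49 + 28
  49 = 1×28 + 21
  28 = 1×21 + 7
  21 = 3×7
so gcd(77, 49) = 7.
gcd(7, 546) = 7.
7 divides 224, so integer solutions exist.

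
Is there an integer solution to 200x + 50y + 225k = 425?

gcd(200, 50) = 50.
gcd(50, 225) = 25.
25 divides 425, so integer solutions exist.

yes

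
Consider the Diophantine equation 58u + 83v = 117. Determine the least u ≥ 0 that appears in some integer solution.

75

gcd(83, 58) = 1  (83 = 1*58 + 25, 58 = 2*25 + 8, 25 = 3*8 + 1, 8 = 8*1).
1 divides 117, so solutions exist.
Back-substituting, 58*(-10) + 83*(7) = 1.
Scale by 117/1 = 117: (u₀, v₀) = (-1170, 819).
General solution: u = -1170 + 83t, v = 819 - 58t for integer t.
u ≥ 0: smallest is -1170 mod 83 = 75 (at t = 15), with v = -51.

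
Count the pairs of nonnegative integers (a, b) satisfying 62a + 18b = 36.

1

gcd(62, 18) = 2.
By Bézout, 62*(-2) + 18*(7) = 2.
One solution: (0, 2).
General: a = 0 + 9t, b = 2 - 31t.
a ≥ 0 ⇒ t ≥ 0; b ≥ 0 ⇒ t ≤ 0. So t ∈ [0, 0]: 1 solution.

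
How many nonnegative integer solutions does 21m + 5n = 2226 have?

gcd(21, 5) = 1.
By Bézout, 21×(1) + 5×(-4) = 1.
One solution: (1, 441).
General: m = 1 + 5t, n = 441 - 21t.
m ≥ 0 ⇒ t ≥ 0; n ≥ 0 ⇒ t ≤ 21. So t ∈ [0, 21]: 22 solutions.

22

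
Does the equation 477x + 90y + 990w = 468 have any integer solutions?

yes

gcd(477, 90) = 9.
gcd(9, 990) = 9.
9 divides 468, so integer solutions exist.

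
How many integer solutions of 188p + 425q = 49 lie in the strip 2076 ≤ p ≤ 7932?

gcd(425, 188) = 1  (425 = 2×188 + 49, 188 = 3×49 + 41, 49 = 1×41 + 8, 41 = 5×8 + 1, 8 = 8×1).
Back-substituting, 188×(52) + 425×(-23) = 1.
Scale by 49: particular solution (2548, -1127); reduce p mod 425: (423, -187).
General solution: p = 423 + 425t, q = -187 - 188t for integer t.
2076 ≤ 423 + 425t ≤ 7932 gives t ∈ [4, 17], which is 14 values.

14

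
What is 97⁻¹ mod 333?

103

gcd(333, 97) = 1.
By Bézout, 97×(103) + 333×(-30) = 1.
So 97×103 ≡ 1 (mod 333), and 103 mod 333 = 103.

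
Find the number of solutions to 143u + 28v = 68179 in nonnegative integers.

17

gcd(143, 28) = 1.
By Bézout, 143*(-9) + 28*(46) = 1.
One solution: (9, 2389).
General: u = 9 + 28t, v = 2389 - 143t.
u ≥ 0 ⇒ t ≥ 0; v ≥ 0 ⇒ t ≤ 16. So t ∈ [0, 16]: 17 solutions.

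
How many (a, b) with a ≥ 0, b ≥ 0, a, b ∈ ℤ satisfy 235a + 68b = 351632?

22

gcd(235, 68):
  235 = 3×68 + 31
  68 = 2×31 + 6
  31 = 5×6 + 1
  6 = 6×1
so gcd(235, 68) = 1.
Back-substitute for Bézout coefficients:
  1 = 31 - 5×6
  ... = 235×(11) + 68×(-38)
Scale by 351632: one solution is (3867952, -13362016). Reduce a mod 68: (44, 5019).
General: a = 44 + 68t, b = 5019 - 235t.
a ≥ 0 ⇒ t ≥ 0; b ≥ 0 ⇒ t ≤ 21. So t ∈ [0, 21]: 22 solutions.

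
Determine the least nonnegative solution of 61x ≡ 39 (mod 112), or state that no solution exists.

19

gcd(112, 61):
  112 = 1*61 + 51
  61 = 1*51 + 10
  51 = 5*10 + 1
  10 = 10*1
so gcd(112, 61) = 1.
1 divides 39, so solutions exist.
Back-substitute for Bézout coefficients:
  1 = 51 - 5*10
  ... = 61*(-11) + 112*(6)
So 61*(-11) ≡ 1 (mod 112); multiply by 39: x ≡ -429 (mod 112).
Smallest nonnegative: x = -429 mod 112 = 19.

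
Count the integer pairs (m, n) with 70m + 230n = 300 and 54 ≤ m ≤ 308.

11

gcd(230, 70):
  230 = 3·70 + 20
  70 = 3·20 + 10
  20 = 2·10
so gcd(230, 70) = 10.
Back-substitute for Bézout coefficients:
  10 = 70 - 3·20
  ... = 70·(10) + 230·(-3)
Scale by 30: particular solution (300, -90); reduce m mod 23: (1, 1).
General solution: m = 1 + 23t, n = 1 - 7t for integer t.
54 ≤ 1 + 23t ≤ 308 gives t ∈ [3, 13], which is 11 values.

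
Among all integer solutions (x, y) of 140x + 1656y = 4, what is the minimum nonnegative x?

71

gcd(1656, 140) = 4  (1656 = 11*140 + 116, 140 = 1*116 + 24, 116 = 4*24 + 20, 24 = 1*20 + 4, 20 = 5*4).
4 divides 4, so solutions exist.
Back-substituting, 140*(71) + 1656*(-6) = 4.
Scale by 4/4 = 1: (x₀, y₀) = (71, -6).
General solution: x = 71 + 414t, y = -6 - 35t for integer t.
x ≥ 0: smallest is 71 mod 414 = 71 (at t = 0), with y = -6.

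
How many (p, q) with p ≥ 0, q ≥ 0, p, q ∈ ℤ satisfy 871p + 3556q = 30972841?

10

gcd(3556, 871) = 1.
By Bézout, 871*(1531) + 3556*(-375) = 1.
One solution: (3107, 7949).
General: p = 3107 + 3556t, q = 7949 - 871t.
p ≥ 0 ⇒ t ≥ 0; q ≥ 0 ⇒ t ≤ 9. So t ∈ [0, 9]: 10 solutions.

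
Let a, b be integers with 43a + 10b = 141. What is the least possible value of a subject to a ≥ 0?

7

gcd(43, 10) = 1  (43 = 4·10 + 3, 10 = 3·3 + 1, 3 = 3·1).
1 divides 141, so solutions exist.
Back-substituting, 43·(-3) + 10·(13) = 1.
Scale by 141/1 = 141: (a₀, b₀) = (-423, 1833).
General solution: a = -423 + 10t, b = 1833 - 43t for integer t.
a ≥ 0: smallest is -423 mod 10 = 7 (at t = 43), with b = -16.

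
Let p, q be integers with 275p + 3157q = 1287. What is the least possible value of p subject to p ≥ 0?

108

gcd(3157, 275):
  3157 = 11*275 + 132
  275 = 2*132 + 11
  132 = 12*11
so gcd(3157, 275) = 11.
11 divides 1287, so solutions exist.
Back-substitute for Bézout coefficients:
  11 = 275 - 2*132
  ... = 275*(23) + 3157*(-2)
Scale by 1287/11 = 117: (p₀, q₀) = (2691, -234).
General solution: p = 2691 + 287t, q = -234 - 25t for integer t.
p ≥ 0: smallest is 2691 mod 287 = 108 (at t = -9), with q = -9.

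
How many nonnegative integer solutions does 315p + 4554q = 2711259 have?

17

gcd(4554, 315) = 9  (4554 = 14×315 + 144, 315 = 2×144 + 27, 144 = 5×27 + 9, 27 = 3×9).
Back-substituting, 315×(-159) + 4554×(11) = 9.
Scale by 301251: one solution is (-47898909, 3313761). Reduce p mod 506: (63, 591).
General: p = 63 + 506t, q = 591 - 35t.
p ≥ 0 ⇒ t ≥ 0; q ≥ 0 ⇒ t ≤ 16. So t ∈ [0, 16]: 17 solutions.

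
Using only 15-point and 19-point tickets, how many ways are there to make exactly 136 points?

Need nonnegative integers with 15j + 19k = 136.
gcd(15, 19) = 1, and 15·(-5) + 19·(4) = 1.
So (j₀, k₀) = (-680, 544); general j = -680 + 19t, k = 544 - 15t.
j ≥ 0 ⇒ t ≥ 36; k ≥ 0 ⇒ t ≤ 36. That's 1 value of t.

1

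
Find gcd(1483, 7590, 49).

1

gcd(7590, 1483):
  7590 = 5·1483 + 175
  1483 = 8·175 + 83
  175 = 2·83 + 9
  83 = 9·9 + 2
  9 = 4·2 + 1
  2 = 2·1
so gcd(7590, 1483) = 1.
gcd(1, 49) = 1.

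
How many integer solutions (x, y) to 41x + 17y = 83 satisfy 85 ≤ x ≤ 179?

gcd(41, 17) = 1.
By Bézout, 41·(5) + 17·(-12) = 1.
Particular solution: (7, -12).
General solution: x = 7 + 17t, y = -12 - 41t for integer t.
85 ≤ 7 + 17t ≤ 179 gives t ∈ [5, 10], which is 6 values.

6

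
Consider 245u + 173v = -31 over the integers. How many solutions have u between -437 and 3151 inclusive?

21

gcd(245, 173) = 1.
By Bézout, 245×(-12) + 173×(17) = 1.
Particular solution: (26, -37).
General solution: u = 26 + 173t, v = -37 - 245t for integer t.
-437 ≤ 26 + 173t ≤ 3151 gives t ∈ [-2, 18], which is 21 values.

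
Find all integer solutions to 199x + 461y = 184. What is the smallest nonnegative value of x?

221

gcd(461, 199) = 1  (461 = 2·199 + 63, 199 = 3·63 + 10, 63 = 6·10 + 3, 10 = 3·3 + 1, 3 = 3·1).
1 divides 184, so solutions exist.
Back-substituting, 199·(139) + 461·(-60) = 1.
Scale by 184/1 = 184: (x₀, y₀) = (25576, -11040).
General solution: x = 25576 + 461t, y = -11040 - 199t for integer t.
x ≥ 0: smallest is 25576 mod 461 = 221 (at t = -55), with y = -95.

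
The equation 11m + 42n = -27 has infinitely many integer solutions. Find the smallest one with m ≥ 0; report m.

9

gcd(42, 11) = 1.
1 divides -27, so solutions exist.
By Bézout, 11*(-19) + 42*(5) = 1.
Scale by -27/1 = -27: (m₀, n₀) = (513, -135).
General solution: m = 513 + 42t, n = -135 - 11t for integer t.
m ≥ 0: smallest is 513 mod 42 = 9 (at t = -12), with n = -3.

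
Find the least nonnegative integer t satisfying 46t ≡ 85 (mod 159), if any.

gcd(159, 46):
  159 = 3·46 + 21
  46 = 2·21 + 4
  21 = 5·4 + 1
  4 = 4·1
so gcd(159, 46) = 1.
1 divides 85, so solutions exist.
Back-substitute for Bézout coefficients:
  1 = 21 - 5·4
  ... = 46·(-38) + 159·(11)
So 46·(-38) ≡ 1 (mod 159); multiply by 85: t ≡ -3230 (mod 159).
Smallest nonnegative: t = -3230 mod 159 = 109.

109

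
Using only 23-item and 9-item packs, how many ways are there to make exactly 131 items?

1

Need nonnegative integers with 23j + 9k = 131.
gcd(23, 9) = 1, and 23·(2) + 9·(-5) = 1.
So (j₀, k₀) = (262, -655); general j = 262 + 9t, k = -655 - 23t.
j ≥ 0 ⇒ t ≥ -29; k ≥ 0 ⇒ t ≤ -29. That's 1 value of t.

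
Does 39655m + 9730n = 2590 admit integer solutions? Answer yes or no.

gcd(39655, 9730) = 35  (39655 = 4*9730 + 735, 9730 = 13*735 + 175, 735 = 4*175 + 35, 175 = 5*35).
35 divides 2590, so integer solutions exist.

yes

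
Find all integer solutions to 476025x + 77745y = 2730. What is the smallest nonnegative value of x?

2962

gcd(476025, 77745):
  476025 = 6×77745 + 9555
  77745 = 8×9555 + 1305
  9555 = 7×1305 + 420
  1305 = 3×420 + 45
  420 = 9×45 + 15
  45 = 3×15
so gcd(476025, 77745) = 15.
15 divides 2730, so solutions exist.
Back-substitute for Bézout coefficients:
  15 = 420 - 9×45
  ... = 476025×(1668) + 77745×(-10213)
Scale by 2730/15 = 182: (x₀, y₀) = (303576, -1858766).
General solution: x = 303576 + 5183t, y = -1858766 - 31735t for integer t.
x ≥ 0: smallest is 303576 mod 5183 = 2962 (at t = -58), with y = -18136.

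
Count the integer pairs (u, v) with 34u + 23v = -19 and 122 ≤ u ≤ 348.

gcd(34, 23):
  34 = 1×23 + 11
  23 = 2×11 + 1
  11 = 11×1
so gcd(34, 23) = 1.
Back-substitute for Bézout coefficients:
  1 = 23 - 2×11
  ... = 34×(-2) + 23×(3)
Scale by -19: particular solution (38, -57); reduce u mod 23: (15, -23).
General solution: u = 15 + 23t, v = -23 - 34t for integer t.
122 ≤ 15 + 23t ≤ 348 gives t ∈ [5, 14], which is 10 values.

10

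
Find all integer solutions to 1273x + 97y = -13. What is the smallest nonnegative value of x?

gcd(1273, 97) = 1  (1273 = 13×97 + 12, 97 = 8×12 + 1, 12 = 12×1).
1 divides -13, so solutions exist.
Back-substituting, 1273×(-8) + 97×(105) = 1.
Scale by -13/1 = -13: (x₀, y₀) = (104, -1365).
General solution: x = 104 + 97t, y = -1365 - 1273t for integer t.
x ≥ 0: smallest is 104 mod 97 = 7 (at t = -1), with y = -92.

7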